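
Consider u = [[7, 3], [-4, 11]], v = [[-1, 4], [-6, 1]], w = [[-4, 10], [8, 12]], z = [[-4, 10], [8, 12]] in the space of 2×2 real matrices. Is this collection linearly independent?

Take coordinates with respect to the standard basis {E₁₁, E₁₂, E₂₁, E₂₂}.
Two of the vectors are equal, giving an immediate dependence.

linearly dependent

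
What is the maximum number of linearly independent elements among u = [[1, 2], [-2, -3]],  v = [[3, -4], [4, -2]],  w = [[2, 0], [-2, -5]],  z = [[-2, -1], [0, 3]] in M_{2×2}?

3

Represent each element by its coordinate vector in ℝ⁴.
Form the matrix with u, v, w, z as columns and reduce.
There are 3 pivot columns, so rank = 3.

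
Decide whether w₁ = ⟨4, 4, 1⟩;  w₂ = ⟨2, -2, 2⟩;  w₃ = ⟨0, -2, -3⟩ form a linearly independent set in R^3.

Form the 3×3 matrix with these as columns; its determinant is 60.
A nonzero determinant means the columns are linearly independent.

linearly independent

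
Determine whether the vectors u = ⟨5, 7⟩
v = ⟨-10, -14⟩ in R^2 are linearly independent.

linearly dependent

One vector is a scalar multiple of another, so the set is dependent.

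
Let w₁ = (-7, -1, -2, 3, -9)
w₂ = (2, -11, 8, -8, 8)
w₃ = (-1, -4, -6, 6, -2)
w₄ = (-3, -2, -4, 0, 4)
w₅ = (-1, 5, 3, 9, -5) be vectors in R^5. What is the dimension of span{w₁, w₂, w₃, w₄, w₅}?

5

Put the 5×5 matrix [w₁|w₂|w₃|w₄|w₅] into echelon form.
The echelon form has 5 nonzero rows, so the rank is 5.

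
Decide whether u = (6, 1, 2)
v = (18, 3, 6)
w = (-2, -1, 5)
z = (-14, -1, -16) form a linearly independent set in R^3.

linearly dependent

There are 4 vectors in a 3-dimensional space, so they cannot be linearly independent.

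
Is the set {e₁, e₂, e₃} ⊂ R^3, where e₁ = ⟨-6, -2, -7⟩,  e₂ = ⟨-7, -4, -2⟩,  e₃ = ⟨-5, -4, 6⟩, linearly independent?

linearly independent

The matrix [e₁|e₂|e₃] has determinant 32.
A nonzero determinant means the columns are linearly independent.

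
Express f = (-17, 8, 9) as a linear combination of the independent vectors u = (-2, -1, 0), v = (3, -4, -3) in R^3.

Since u, v are independent, the coefficients expressing f are uniquely determined by a linear system.
Back-substitution yields (α₁, α₂) = (4, -3).

f = 4u - 3v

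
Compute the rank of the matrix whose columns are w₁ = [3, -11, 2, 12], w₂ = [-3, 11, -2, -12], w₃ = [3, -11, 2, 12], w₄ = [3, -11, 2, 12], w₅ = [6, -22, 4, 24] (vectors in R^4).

1

Put the 4×5 matrix [w₁|w₂|w₃|w₄|w₅] into echelon form.
The echelon form has 1 nonzero row, so the rank is 1.
(With 5 elements in a 4-dimensional space the rank is at most 4.)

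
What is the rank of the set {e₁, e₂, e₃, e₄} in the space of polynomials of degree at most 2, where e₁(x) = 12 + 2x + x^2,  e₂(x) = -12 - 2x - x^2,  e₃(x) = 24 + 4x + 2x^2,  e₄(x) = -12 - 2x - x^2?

rank 1

Represent each element by its coordinate vector in ℝ³.
Form the matrix with e₁, e₂, e₃, e₄ as columns and reduce.
There is 1 pivot column, so rank = 1.
(With 4 elements in a 3-dimensional space the rank is at most 3.)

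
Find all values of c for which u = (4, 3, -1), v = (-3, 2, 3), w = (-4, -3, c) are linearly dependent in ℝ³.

c = 1

The set is linearly dependent precisely when det[u; v; w] = 0.
The determinant works out to 17*c - 17.
Setting this to zero gives c = 1.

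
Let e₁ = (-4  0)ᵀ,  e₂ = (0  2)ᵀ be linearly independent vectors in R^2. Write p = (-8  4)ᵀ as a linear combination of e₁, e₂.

p = 2e₁ + 2e₂

Solve the system with e₁, e₂ as columns and p as the right-hand side.
Row-reducing the augmented matrix gives the unique coefficients (a₁, a₂) = (2, 2).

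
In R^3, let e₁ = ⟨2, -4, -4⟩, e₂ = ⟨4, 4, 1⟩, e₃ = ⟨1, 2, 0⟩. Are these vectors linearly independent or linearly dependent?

linearly independent

Row-reduce the matrix whose columns are e₁, e₂, e₃.
The reduction yields 3 nonzero rows, so the rank is 3.
Since rank = 3 (the number of vectors), the set is linearly independent.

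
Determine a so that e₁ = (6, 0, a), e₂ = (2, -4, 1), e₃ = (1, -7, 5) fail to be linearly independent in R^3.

a = -39/5

The set is linearly dependent precisely when det[e₁; e₂; e₃] = 0.
Expanding, det = -10*a - 78.
This vanishes exactly when a = -39/5.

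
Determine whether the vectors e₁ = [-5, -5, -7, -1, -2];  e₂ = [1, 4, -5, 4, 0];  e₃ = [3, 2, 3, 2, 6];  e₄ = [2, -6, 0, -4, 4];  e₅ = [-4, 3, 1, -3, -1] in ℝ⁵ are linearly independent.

linearly independent

Place the vectors as rows of a 5×5 matrix and reduce to echelon form.
The reduction yields 5 nonzero rows, so the rank is 5.
Since rank = 5 (the number of vectors), the set is linearly independent.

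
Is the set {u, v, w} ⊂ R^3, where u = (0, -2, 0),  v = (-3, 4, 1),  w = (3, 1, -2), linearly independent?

linearly independent

The matrix [u|v|w] has determinant 6.
A nonzero determinant means the columns are linearly independent.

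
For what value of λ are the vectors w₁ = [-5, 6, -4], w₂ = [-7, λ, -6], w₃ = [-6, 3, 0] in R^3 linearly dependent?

Dependence holds iff the 3×3 matrix [w₁ w₂ w₃] is singular.
The determinant works out to 210 - 24*λ.
Setting this to zero gives λ = 35/4.

λ = 35/4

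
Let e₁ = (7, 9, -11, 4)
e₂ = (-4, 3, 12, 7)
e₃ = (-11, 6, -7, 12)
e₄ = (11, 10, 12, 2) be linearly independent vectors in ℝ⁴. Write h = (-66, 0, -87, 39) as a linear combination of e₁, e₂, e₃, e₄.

h = e₁ - e₂ + 4e₃ - 3e₄

Since e₁, e₂, e₃, e₄ are independent, the coefficients expressing h are uniquely determined by a linear system.
Row-reducing the augmented matrix gives the unique coefficients (α₁, …, α₄) = (1, -1, 4, -3).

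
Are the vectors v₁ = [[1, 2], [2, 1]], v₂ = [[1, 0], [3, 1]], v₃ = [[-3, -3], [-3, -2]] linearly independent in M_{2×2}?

linearly independent

Write each element as a coordinate vector in ℝ⁴ using {E₁₁, E₁₂, E₂₁, E₂₂}.
Row-reduce the matrix whose columns are v₁, v₂, v₃.
The reduction yields 3 nonzero rows, so the rank is 3.
Since rank = 3 (the number of vectors), the set is linearly independent.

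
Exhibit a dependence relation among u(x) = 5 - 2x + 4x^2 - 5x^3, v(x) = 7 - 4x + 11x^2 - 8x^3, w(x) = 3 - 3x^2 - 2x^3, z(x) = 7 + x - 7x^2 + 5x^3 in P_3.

Pass to coordinate vectors relative to the basis {1, x, …, x^3}.
Row-reduce the matrix with u, v, w, z as columns; the null space gives the coefficients.
The free variable yields coefficients (2, -1, -1, 0) (any nonzero multiple also works).

2u - v - w = 0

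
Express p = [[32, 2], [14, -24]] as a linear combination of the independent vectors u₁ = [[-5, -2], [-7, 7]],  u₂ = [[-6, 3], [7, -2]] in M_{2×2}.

p = -4u₁ - 2u₂

Take coordinate vectors relative to {E₁₁, E₁₂, E₂₁, E₂₂}.
Since u₁, u₂ are independent, the coefficients expressing p are uniquely determined by a linear system.
Row-reducing the augmented matrix gives the unique coefficients (a₁, a₂) = (-4, -2).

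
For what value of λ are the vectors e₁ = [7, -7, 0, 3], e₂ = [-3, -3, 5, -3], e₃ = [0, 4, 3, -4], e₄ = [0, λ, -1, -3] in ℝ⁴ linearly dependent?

λ = 39/4

Dependence holds iff the 4×4 matrix [e₁ e₂ e₃ e₄] is singular.
Cofactor expansion gives det = 1014 - 104*λ.
Solving 1014 - 104*λ = 0 yields λ = 39/4.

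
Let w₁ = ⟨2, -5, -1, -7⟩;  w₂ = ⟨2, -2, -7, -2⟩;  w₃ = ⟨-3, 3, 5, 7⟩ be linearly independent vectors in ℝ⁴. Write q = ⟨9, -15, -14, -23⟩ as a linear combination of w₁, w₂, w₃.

Set up the augmented matrix [w₁ | w₂ | w₃ | q] and row-reduce.
Row-reducing the augmented matrix gives the unique coefficients (a₁, a₂, a₃) = (2, 1, -1).

q = 2w₁ + w₂ - w₃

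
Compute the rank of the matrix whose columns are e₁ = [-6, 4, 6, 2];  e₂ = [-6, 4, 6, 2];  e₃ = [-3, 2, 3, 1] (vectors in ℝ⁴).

Apply Gaussian elimination to the matrix whose rows are e₁, e₂, e₃.
The echelon form has 1 nonzero row, so the rank is 1.

1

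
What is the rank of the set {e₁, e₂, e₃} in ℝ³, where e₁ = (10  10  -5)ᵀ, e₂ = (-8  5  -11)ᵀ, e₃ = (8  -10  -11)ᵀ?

3

Put the 3×3 matrix [e₁|e₂|e₃] into echelon form.
Reduction leaves 3 leading entries, giving rank 3.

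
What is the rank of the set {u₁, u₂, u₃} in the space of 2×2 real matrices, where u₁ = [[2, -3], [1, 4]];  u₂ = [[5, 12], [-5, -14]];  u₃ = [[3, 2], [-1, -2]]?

2

Use coordinates relative to {E₁₁, E₁₂, E₂₁, E₂₂}.
Apply Gaussian elimination to the matrix whose rows are u₁, u₂, u₃.
Reduction leaves 2 leading entries, giving rank 2.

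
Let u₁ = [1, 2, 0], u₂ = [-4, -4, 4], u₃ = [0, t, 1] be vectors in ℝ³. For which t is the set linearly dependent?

t = 1

Dependence holds iff the 3×3 matrix [u₁ u₂ u₃] is singular.
The determinant works out to 4 - 4*t.
Solving 4 - 4*t = 0 yields t = 1.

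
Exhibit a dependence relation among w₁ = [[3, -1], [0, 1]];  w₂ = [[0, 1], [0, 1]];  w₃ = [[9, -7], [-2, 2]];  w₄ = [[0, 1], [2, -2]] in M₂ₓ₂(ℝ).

3w₁ - 3w₂ - w₃ - w₄ = 0

Pass to coordinate vectors relative to the basis {E₁₁, E₁₂, E₂₁, E₂₂}.
Set up α₁w₁ + … + α₄w₄ = 0 and solve the homogeneous system.
A generator of the null space is (3, -3, -1, -1).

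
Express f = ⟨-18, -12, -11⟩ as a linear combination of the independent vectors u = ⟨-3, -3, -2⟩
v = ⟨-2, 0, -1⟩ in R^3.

f = 4u + 3v

Solve the system with u, v as columns and f as the right-hand side.
The system has the unique solution (c₁, c₂) = (4, 3).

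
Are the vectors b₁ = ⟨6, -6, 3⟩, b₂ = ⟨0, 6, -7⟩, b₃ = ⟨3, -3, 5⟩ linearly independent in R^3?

linearly independent

Row-reduce the matrix whose columns are b₁, b₂, b₃.
The reduction yields 3 nonzero rows, so the rank is 3.
Since rank = 3 (the number of vectors), the set is linearly independent.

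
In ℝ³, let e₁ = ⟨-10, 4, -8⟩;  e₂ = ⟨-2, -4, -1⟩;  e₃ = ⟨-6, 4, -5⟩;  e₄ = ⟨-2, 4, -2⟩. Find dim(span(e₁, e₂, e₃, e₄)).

2

Apply Gaussian elimination to the matrix whose rows are e₁, e₂, e₃, e₄.
Exactly 2 pivots survive; hence the rank is 2.
(With 4 elements in a 3-dimensional space the rank is at most 3.)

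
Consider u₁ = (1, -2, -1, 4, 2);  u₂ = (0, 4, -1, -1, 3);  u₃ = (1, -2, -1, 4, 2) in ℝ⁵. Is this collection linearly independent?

linearly dependent

Row-reduce the matrix whose columns are u₁, u₂, u₃.
The reduction yields 2 nonzero rows, so the rank is 2.
Since rank 2 < 3, the set is linearly dependent.
Indeed u₁ - u₃ = 0.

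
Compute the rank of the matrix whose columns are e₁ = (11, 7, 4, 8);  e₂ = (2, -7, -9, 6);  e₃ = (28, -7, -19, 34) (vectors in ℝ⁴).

2

Apply Gaussian elimination to the matrix whose rows are e₁, e₂, e₃.
The echelon form has 2 nonzero rows, so the rank is 2.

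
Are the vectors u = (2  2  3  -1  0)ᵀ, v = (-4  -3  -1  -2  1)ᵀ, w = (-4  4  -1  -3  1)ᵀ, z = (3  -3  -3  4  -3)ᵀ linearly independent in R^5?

linearly independent

Row-reduce the matrix whose columns are u, v, w, z.
The reduction yields 4 nonzero rows, so the rank is 4.
Since rank = 4 (the number of vectors), the set is linearly independent.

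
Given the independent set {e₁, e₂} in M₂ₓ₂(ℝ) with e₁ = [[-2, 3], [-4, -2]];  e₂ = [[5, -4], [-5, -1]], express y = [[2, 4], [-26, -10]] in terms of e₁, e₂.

y = 4e₁ + 2e₂

Identify each element with its coordinate vector in ℝ⁴ via {E₁₁, E₁₂, E₂₁, E₂₂}.
Since e₁, e₂ are independent, the coefficients expressing y are uniquely determined by a linear system.
Back-substitution yields (α₁, α₂) = (4, 2).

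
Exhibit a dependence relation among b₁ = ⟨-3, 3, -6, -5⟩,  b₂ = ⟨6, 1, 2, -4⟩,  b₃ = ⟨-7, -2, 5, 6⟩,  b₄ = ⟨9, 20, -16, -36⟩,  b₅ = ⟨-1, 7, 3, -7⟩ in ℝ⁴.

3b₁ + 2b₂ - b₃ - b₄ + b₅ = 0

Write the vectors as columns of a matrix and find a nonzero vector in its null space.
A generator of the null space is (3, 2, -1, -1, 1).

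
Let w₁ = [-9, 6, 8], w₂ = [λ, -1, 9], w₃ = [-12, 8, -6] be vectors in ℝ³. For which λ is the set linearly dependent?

λ = 3/2

Place the vectors as rows of a 3×3 matrix; dependence ⇔ determinant zero.
Cofactor expansion gives det = 100*λ - 150.
Setting this to zero gives λ = 3/2.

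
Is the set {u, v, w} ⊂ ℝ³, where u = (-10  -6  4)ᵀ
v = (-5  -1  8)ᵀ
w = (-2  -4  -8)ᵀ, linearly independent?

linearly independent

The matrix [u|v|w] has determinant 8.
A nonzero determinant means the columns are linearly independent.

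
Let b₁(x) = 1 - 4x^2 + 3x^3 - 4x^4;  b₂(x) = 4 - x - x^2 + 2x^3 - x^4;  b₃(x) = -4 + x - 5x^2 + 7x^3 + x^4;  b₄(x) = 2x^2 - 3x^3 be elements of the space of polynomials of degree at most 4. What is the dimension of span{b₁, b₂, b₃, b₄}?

3

Represent each element by its coordinate vector in ℝ⁵.
Row-reduce the 4×5 matrix with these as rows.
Reduction leaves 3 leading entries, giving rank 3.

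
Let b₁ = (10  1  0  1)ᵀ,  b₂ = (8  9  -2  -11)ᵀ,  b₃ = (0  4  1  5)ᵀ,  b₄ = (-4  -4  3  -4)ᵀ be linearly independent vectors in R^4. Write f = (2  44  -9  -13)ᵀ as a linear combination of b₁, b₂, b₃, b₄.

f = -3b₁ + 3b₂ + 3b₃ - 2b₄

Write f = a₁b₁ + … + a₄b₄ and equate components.
The system has the unique solution (a₁, …, a₄) = (-3, 3, 3, -2).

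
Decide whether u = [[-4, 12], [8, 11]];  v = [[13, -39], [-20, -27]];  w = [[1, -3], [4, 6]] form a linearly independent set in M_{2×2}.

linearly dependent

Write each element as a coordinate vector in ℝ⁴ using {E₁₁, E₁₂, E₂₁, E₂₂}.
Row-reduce the matrix whose columns are u, v, w.
The reduction yields 2 nonzero rows, so the rank is 2.
Since rank 2 < 3, the set is linearly dependent.
Indeed 3u + v - w = 0.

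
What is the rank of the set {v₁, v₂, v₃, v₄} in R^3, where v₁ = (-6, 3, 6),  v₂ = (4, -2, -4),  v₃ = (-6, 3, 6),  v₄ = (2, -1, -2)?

Apply Gaussian elimination to the matrix whose rows are v₁, v₂, v₃, v₄.
There is 1 pivot column, so rank = 1.
(With 4 elements in a 3-dimensional space the rank is at most 3.)

1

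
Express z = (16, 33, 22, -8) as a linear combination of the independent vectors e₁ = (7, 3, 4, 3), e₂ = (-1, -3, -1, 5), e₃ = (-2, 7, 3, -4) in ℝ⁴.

z = 3e₁ - e₂ + 3e₃

Write z = c₁e₁ + … + c₃e₃ and equate components.
Row-reducing the augmented matrix gives the unique coefficients (c₁, c₂, c₃) = (3, -1, 3).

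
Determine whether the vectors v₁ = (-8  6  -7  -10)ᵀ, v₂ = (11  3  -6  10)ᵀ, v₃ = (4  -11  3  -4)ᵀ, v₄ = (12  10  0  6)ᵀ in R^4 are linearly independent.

The matrix [v₁|v₂|v₃|v₄] has determinant -19470.
A nonzero determinant means the columns are linearly independent.

linearly independent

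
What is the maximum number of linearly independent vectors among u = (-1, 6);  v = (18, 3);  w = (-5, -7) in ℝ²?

Row-reduce the 3×2 matrix with these as rows.
There are 2 pivot columns, so rank = 2.
(With 3 elements in a 2-dimensional space the rank is at most 2.)

2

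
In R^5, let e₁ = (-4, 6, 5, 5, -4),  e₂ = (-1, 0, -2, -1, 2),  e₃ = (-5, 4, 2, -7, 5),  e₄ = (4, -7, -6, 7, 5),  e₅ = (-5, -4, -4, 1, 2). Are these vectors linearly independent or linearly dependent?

The matrix [e₁|e₂|e₃|e₄|e₅] has determinant -7584.
A nonzero determinant means the columns are linearly independent.

linearly independent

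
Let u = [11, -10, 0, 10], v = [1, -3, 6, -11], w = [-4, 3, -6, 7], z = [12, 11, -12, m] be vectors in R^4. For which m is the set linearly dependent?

m = 43

The vectors are dependent exactly when the determinant of the matrix with rows u, v, w, z vanishes.
Cofactor expansion gives det = 180*m - 7740.
Solving 180*m - 7740 = 0 yields m = 43.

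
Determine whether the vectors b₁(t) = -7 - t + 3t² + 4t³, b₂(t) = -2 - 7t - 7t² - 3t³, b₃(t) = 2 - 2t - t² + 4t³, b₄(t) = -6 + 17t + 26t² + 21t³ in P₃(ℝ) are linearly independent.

Write each element as a coordinate vector in ℝ⁴ using {1, t, …, t³}.
The matrix [b₁|b₂|b₃|b₄] has determinant 0.
A zero determinant means the columns are linearly dependent.
Indeed 2b₁ - 3b₂ + b₃ - b₄ = 0.

linearly dependent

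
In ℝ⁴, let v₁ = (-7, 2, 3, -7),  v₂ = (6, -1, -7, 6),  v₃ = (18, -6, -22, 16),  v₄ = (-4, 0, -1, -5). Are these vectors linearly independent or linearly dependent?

linearly dependent

Place the vectors as rows of a 4×4 matrix and reduce to echelon form.
The reduction yields 3 nonzero rows, so the rank is 3.
Since rank 3 < 4, the set is linearly dependent.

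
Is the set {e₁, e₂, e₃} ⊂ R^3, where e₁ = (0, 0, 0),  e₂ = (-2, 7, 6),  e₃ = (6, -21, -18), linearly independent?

linearly dependent

One of the vectors is the zero vector, so the set is linearly dependent.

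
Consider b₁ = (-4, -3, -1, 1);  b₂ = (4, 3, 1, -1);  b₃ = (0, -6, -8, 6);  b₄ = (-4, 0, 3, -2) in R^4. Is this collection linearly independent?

linearly dependent

Place the vectors as rows of a 4×4 matrix and reduce to echelon form.
The reduction yields 2 nonzero rows, so the rank is 2.
Since rank 2 < 4, the set is linearly dependent.
Indeed b₁ + b₂ = 0.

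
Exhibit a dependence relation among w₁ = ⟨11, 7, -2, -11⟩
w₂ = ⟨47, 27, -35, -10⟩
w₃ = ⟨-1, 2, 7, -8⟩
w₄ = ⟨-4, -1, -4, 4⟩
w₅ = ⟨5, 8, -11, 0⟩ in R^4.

2w₁ - w₂ - 3w₃ - 3w₄ + 2w₅ = 0

Row-reduce the matrix with w₁, w₂, w₃, w₄, w₅ as columns; the null space gives the coefficients.
The free variable yields coefficients (2, -1, -3, -3, 2) (any nonzero multiple also works).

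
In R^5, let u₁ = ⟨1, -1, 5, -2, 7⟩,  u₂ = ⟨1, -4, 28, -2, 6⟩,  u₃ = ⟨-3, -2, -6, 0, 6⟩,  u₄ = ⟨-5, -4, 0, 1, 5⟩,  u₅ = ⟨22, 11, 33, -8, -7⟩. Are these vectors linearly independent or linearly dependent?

Row-reduce the matrix whose columns are u₁, u₂, u₃, u₄, u₅.
The reduction yields 3 nonzero rows, so the rank is 3.
Since rank 3 < 5, the set is linearly dependent.

linearly dependent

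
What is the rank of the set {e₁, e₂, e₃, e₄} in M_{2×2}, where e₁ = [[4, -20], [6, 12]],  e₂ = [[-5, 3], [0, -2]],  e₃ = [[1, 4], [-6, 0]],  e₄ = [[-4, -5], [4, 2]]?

rank 3

Pass to coordinate vectors with respect to the basis {E₁₁, E₁₂, E₂₁, E₂₂}.
Row-reduce the 4×4 matrix with these as rows.
The echelon form has 3 nonzero rows, so the rank is 3.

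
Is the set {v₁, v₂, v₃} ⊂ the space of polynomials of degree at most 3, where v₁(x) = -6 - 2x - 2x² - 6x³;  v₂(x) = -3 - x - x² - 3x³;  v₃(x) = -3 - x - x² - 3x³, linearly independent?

linearly dependent

Write each element as a coordinate vector in ℝ⁴ using {1, x, …, x³}.
Place the vectors as rows of a 3×4 matrix and reduce to echelon form.
The reduction yields 1 nonzero row, so the rank is 1.
Since rank 1 < 3, the set is linearly dependent.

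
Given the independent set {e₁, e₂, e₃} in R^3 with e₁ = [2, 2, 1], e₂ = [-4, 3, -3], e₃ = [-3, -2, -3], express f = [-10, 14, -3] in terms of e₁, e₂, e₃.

f = -3e₁ + 4e₂ - 4e₃

Write f = a₁e₁ + … + a₃e₃ and equate components.
Back-substitution yields (a₁, a₂, a₃) = (-3, 4, -4).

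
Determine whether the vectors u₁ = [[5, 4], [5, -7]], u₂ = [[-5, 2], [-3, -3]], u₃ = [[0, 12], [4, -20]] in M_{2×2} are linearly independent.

linearly dependent

Take coordinates with respect to the standard basis {E₁₁, E₁₂, E₂₁, E₂₂}.
Row-reduce the matrix whose columns are u₁, u₂, u₃.
The reduction yields 2 nonzero rows, so the rank is 2.
Since rank 2 < 3, the set is linearly dependent.
Indeed 2u₁ + 2u₂ - u₃ = 0.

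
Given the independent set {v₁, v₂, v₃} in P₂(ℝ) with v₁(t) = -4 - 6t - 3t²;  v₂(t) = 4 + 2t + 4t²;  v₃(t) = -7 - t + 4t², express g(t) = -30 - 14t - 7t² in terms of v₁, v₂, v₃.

g = v₁ - 3v₂ + 2v₃

Work in coordinates with respect to the standard basis {1, t, t²}.
Since v₁, v₂, v₃ are independent, the coefficients expressing g are uniquely determined by a linear system.
The system has the unique solution (c₁, c₂, c₃) = (1, -3, 2).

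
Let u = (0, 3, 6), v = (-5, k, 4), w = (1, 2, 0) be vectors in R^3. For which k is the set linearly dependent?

The vectors are dependent exactly when the determinant of the matrix with rows u, v, w vanishes.
Expanding, det = -6*k - 48.
This vanishes exactly when k = -8.

k = -8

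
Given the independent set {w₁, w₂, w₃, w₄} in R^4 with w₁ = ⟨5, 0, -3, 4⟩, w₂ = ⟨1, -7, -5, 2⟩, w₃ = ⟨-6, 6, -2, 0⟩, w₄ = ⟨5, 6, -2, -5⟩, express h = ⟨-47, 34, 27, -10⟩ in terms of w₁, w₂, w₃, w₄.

h = -3w₁ - 4w₂ + 3w₃ - 2w₄

Set up the augmented matrix [w₁ | w₂ | w₃ | w₄ | h] and row-reduce.
Row-reducing the augmented matrix gives the unique coefficients (α₁, …, α₄) = (-3, -4, 3, -2).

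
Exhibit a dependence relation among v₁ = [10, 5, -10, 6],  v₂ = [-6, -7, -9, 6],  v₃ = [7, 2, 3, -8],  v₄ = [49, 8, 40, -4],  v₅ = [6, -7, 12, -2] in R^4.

Set up α₁v₁ + … + α₅v₅ = 0 and solve the homogeneous system.
The free variable yields coefficients (2, -3, -1, -1, 3) (any nonzero multiple also works).

2v₁ - 3v₂ - v₃ - v₄ + 3v₅ = 0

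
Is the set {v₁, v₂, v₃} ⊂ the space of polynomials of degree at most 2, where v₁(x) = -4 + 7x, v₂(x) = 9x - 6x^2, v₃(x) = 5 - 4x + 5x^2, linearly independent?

linearly independent

Write each element as a coordinate vector in ℝ³ using {1, x, x^2}.
Row-reduce the matrix whose columns are v₁, v₂, v₃.
The reduction yields 3 nonzero rows, so the rank is 3.
Since rank = 3 (the number of vectors), the set is linearly independent.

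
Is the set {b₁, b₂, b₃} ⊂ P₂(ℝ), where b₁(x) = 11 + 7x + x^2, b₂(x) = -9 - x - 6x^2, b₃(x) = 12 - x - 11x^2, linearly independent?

linearly independent

Write each element as a coordinate vector in ℝ³ using {1, x, x^2}.
Place the vectors as rows of a 3×3 matrix and reduce to echelon form.
The reduction yields 3 nonzero rows, so the rank is 3.
Since rank = 3 (the number of vectors), the set is linearly independent.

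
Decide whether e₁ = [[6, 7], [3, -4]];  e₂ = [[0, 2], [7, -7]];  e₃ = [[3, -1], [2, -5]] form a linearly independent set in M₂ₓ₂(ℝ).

linearly independent

Write each element as a coordinate vector in ℝ⁴ using {E₁₁, E₁₂, E₂₁, E₂₂}.
Place the vectors as rows of a 3×4 matrix and reduce to echelon form.
The reduction yields 3 nonzero rows, so the rank is 3.
Since rank = 3 (the number of vectors), the set is linearly independent.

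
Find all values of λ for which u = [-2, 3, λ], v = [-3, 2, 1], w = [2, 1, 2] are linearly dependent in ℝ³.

The set is linearly dependent precisely when det[u; v; w] = 0.
The determinant works out to 18 - 7*λ.
Solving 18 - 7*λ = 0 yields λ = 18/7.

λ = 18/7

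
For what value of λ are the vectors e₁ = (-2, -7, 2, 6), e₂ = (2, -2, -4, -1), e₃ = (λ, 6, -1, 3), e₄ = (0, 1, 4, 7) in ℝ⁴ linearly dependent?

λ = 22/5

The vectors are dependent exactly when the determinant of the matrix with rows e₁, e₂, e₃, e₄ vanishes.
Cofactor expansion gives det = 170*λ - 748.
This vanishes exactly when λ = 22/5.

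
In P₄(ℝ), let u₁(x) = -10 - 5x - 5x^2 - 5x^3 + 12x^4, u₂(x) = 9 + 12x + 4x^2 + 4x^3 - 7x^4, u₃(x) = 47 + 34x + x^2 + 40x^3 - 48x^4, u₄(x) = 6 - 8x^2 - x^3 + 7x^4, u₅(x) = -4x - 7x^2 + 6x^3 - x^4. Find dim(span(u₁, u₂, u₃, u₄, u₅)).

Pass to coordinate vectors with respect to the basis {1, x, …, x^4}.
Row-reduce the 5×5 matrix with these as rows.
The echelon form has 4 nonzero rows, so the rank is 4.

4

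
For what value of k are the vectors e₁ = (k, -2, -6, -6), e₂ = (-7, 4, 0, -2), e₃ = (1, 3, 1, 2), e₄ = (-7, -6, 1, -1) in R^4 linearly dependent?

The set is linearly dependent precisely when det[e₁; e₂; e₃; e₄] = 0.
The determinant works out to 310 - 30*k.
Solving 310 - 30*k = 0 yields k = 31/3.

k = 31/3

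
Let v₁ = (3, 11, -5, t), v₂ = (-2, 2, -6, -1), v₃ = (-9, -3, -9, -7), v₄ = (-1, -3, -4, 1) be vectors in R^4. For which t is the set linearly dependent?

The vectors are dependent exactly when the determinant of the matrix with rows v₁, v₂, v₃, v₄ vanishes.
Cofactor expansion gives det = 168*t - 350.
This vanishes exactly when t = 25/12.

t = 25/12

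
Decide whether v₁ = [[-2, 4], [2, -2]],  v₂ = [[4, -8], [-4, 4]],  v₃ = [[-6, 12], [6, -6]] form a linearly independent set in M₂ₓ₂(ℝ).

Take coordinates with respect to the standard basis {E₁₁, E₁₂, E₂₁, E₂₂}.
Place the vectors as rows of a 3×4 matrix and reduce to echelon form.
The reduction yields 1 nonzero row, so the rank is 1.
Since rank 1 < 3, the set is linearly dependent.
Indeed 2v₁ + v₂ = 0.

linearly dependent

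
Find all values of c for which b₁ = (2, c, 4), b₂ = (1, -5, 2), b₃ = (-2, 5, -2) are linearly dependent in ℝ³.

The set is linearly dependent precisely when det[b₁; b₂; b₃] = 0.
The determinant works out to -2*c - 20.
Setting this to zero gives c = -10.

c = -10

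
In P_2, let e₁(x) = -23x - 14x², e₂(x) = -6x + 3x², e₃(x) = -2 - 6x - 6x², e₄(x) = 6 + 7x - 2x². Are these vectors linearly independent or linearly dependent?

linearly dependent

Write each element as a coordinate vector in ℝ³ using {1, x, x²}.
There are 4 vectors in a 3-dimensional space, so they cannot be linearly independent.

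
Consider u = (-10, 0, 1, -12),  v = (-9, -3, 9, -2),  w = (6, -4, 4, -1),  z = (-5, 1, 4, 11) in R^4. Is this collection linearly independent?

Place the vectors as rows of a 4×4 matrix and reduce to echelon form.
The reduction yields 3 nonzero rows, so the rank is 3.
Since rank 3 < 4, the set is linearly dependent.

linearly dependent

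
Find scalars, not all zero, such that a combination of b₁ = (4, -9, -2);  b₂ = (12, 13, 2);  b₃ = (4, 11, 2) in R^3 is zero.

Solve the homogeneous system with b₁, b₂, b₃ as columns by row-reducing the coefficient matrix.
A generator of the null space is (1, -1, 2).

b₁ - b₂ + 2b₃ = 0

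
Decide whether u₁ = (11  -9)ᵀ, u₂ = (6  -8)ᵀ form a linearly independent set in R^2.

linearly independent

The matrix [u₁|u₂] has determinant -34.
A nonzero determinant means the columns are linearly independent.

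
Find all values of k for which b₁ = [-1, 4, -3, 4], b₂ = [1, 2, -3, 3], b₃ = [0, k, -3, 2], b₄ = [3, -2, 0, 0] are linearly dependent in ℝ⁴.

Dependence holds iff the 4×4 matrix [b₁ b₂ b₃ b₄] is singular.
Expanding, det = 18 - 9*k.
This vanishes exactly when k = 2.

k = 2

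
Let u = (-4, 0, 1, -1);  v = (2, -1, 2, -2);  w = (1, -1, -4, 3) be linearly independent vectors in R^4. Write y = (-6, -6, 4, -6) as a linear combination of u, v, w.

y = 4u + 4v + 2w

Write y = c₁u + … + c₃w and equate components.
The system has the unique solution (c₁, c₂, c₃) = (4, 4, 2).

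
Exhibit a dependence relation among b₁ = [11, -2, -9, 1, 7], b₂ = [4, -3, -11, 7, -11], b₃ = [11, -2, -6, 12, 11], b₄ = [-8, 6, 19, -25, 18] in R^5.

b₁ - 2b₂ - b₃ - b₄ = 0

Write the vectors as columns of a matrix and find a nonzero vector in its null space.
The free variable yields coefficients (1, -2, -1, -1) (any nonzero multiple also works).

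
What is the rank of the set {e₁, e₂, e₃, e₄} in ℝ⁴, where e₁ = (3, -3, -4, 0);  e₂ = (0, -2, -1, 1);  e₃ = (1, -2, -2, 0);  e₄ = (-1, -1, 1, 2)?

Row-reduce the 4×4 matrix with these as rows.
The echelon form has 4 nonzero rows, so the rank is 4.

rank 4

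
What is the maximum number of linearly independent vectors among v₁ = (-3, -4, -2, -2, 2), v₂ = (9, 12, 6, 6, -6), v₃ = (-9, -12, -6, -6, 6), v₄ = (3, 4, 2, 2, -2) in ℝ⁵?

1

Apply Gaussian elimination to the matrix whose rows are v₁, v₂, v₃, v₄.
Reduction leaves 1 leading entry, giving rank 1.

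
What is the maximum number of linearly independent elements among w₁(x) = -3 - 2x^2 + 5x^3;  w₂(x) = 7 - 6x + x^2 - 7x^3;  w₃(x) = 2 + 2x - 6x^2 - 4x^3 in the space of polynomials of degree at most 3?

Pass to coordinate vectors with respect to the basis {1, x, …, x^3}.
Form the matrix with w₁, w₂, w₃ as columns and reduce.
There are 3 pivot columns, so rank = 3.

3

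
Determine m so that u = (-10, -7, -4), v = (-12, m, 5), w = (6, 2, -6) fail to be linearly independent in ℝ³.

m = -35/6

Dependence holds iff the 3×3 matrix [u v w] is singular.
The determinant works out to 84*m + 490.
Solving 84*m + 490 = 0 yields m = -35/6.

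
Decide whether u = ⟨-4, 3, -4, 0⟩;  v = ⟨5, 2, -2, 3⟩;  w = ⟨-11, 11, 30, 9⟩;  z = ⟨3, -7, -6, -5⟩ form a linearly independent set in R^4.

linearly dependent

Row-reduce the matrix whose columns are u, v, w, z.
The reduction yields 3 nonzero rows, so the rank is 3.
Since rank 3 < 4, the set is linearly dependent.
Indeed 2u + 2v + w + 3z = 0.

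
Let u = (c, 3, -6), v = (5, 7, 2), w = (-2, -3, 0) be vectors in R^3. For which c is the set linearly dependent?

c = 1

The vectors are dependent exactly when the determinant of the matrix with rows u, v, w vanishes.
The determinant works out to 6*c - 6.
Solving 6*c - 6 = 0 yields c = 1.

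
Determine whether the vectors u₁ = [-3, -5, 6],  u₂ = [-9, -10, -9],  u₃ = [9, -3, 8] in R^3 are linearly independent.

Form the 3×3 matrix with these as columns; its determinant is 1068.
A nonzero determinant means the columns are linearly independent.

linearly independent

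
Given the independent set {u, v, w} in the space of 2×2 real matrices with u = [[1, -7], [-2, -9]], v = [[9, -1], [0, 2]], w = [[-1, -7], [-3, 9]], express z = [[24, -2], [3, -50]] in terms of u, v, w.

z = 3u + 2v - 3w

Work in coordinates with respect to the standard basis {E₁₁, E₁₂, E₂₁, E₂₂}.
Write z = a₁u + … + a₃w and equate components.
Row-reducing the augmented matrix gives the unique coefficients (a₁, a₂, a₃) = (3, 2, -3).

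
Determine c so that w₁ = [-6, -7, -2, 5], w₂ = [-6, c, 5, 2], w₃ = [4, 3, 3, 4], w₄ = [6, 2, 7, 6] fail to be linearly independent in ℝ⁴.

c = -14

Dependence holds iff the 4×4 matrix [w₁ w₂ w₃ w₄] is singular.
Cofactor expansion gives det = 110*c + 1540.
This vanishes exactly when c = -14.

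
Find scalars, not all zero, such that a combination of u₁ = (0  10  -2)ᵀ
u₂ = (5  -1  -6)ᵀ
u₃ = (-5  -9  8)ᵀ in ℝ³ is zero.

u₁ + u₂ + u₃ = 0

Write the vectors as columns of a matrix and find a nonzero vector in its null space.
A generator of the null space is (1, 1, 1).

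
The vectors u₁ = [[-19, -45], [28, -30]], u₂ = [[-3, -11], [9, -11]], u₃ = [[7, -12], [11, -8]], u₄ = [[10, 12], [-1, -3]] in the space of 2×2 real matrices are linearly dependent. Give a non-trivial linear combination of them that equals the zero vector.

Write each element as a vector in ℝ⁴ using {E₁₁, E₁₂, E₂₁, E₂₂}.
Write the vectors as columns of a matrix and find a nonzero vector in its null space.
The free variable yields coefficients (1, -3, 0, 1) (any nonzero multiple also works).

u₁ - 3u₂ + u₄ = 0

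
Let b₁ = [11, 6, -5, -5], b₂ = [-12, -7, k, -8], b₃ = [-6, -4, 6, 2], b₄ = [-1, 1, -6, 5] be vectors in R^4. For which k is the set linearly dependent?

Place the vectors as rows of a 4×4 matrix; dependence ⇔ determinant zero.
Expanding, det = 24*k - 128.
Solving 24*k - 128 = 0 yields k = 16/3.

k = 16/3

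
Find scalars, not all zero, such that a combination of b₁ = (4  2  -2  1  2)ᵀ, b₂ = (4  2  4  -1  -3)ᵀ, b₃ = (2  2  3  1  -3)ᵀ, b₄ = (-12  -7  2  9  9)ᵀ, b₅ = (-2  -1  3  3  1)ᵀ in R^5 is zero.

Row-reduce the matrix with b₁, b₂, b₃, b₄, b₅ as columns; the null space gives the coefficients.
The free variable yields coefficients (0, 1, 1, 1, -3) (any nonzero multiple also works).

b₂ + b₃ + b₄ - 3b₅ = 0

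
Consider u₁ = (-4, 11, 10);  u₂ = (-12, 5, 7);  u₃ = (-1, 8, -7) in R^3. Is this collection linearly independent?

linearly independent

Form the 3×3 matrix with these as columns; its determinant is -1547.
A nonzero determinant means the columns are linearly independent.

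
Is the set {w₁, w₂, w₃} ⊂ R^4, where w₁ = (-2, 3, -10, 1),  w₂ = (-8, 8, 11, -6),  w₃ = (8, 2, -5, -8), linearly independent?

Place the vectors as rows of a 3×4 matrix and reduce to echelon form.
The reduction yields 3 nonzero rows, so the rank is 3.
Since rank = 3 (the number of vectors), the set is linearly independent.

linearly independent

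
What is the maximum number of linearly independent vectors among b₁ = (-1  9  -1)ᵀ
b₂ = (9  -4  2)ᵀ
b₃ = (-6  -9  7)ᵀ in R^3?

Row-reduce the 3×3 matrix with these as rows.
Exactly 3 pivots survive; hence the rank is 3.

3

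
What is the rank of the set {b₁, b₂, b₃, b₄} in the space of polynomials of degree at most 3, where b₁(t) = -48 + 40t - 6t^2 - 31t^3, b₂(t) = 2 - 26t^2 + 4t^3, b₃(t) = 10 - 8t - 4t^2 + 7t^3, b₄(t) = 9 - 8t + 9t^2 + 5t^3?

Use coordinates relative to {1, t, …, t^3}.
Apply Gaussian elimination to the matrix whose rows are b₁, b₂, b₃, b₄.
Reduction leaves 2 leading entries, giving rank 2.

2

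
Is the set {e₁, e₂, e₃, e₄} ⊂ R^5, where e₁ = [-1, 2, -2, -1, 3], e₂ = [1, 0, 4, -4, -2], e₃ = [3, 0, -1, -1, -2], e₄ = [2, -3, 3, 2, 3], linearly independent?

Row-reduce the matrix whose columns are e₁, e₂, e₃, e₄.
The reduction yields 4 nonzero rows, so the rank is 4.
Since rank = 4 (the number of vectors), the set is linearly independent.

linearly independent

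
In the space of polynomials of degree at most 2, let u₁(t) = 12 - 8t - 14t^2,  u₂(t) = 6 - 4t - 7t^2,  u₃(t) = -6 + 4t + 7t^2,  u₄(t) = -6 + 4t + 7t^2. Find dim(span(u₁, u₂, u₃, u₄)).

1

Represent each element by its coordinate vector in ℝ³.
Put the 3×4 matrix [u₁|u₂|u₃|u₄] into echelon form.
Reduction leaves 1 leading entry, giving rank 1.
(With 4 elements in a 3-dimensional space the rank is at most 3.)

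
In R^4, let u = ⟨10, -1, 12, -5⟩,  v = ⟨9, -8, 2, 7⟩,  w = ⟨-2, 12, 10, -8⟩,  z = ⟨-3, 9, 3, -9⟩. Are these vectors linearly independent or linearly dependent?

linearly independent

Form the 4×4 matrix with these as columns; its determinant is -2436.
A nonzero determinant means the columns are linearly independent.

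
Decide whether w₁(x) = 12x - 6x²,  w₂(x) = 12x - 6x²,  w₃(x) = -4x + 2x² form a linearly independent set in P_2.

Write each element as a coordinate vector in ℝ³ using {1, x, x²}.
One vector is a scalar multiple of another, so the set is dependent.

linearly dependent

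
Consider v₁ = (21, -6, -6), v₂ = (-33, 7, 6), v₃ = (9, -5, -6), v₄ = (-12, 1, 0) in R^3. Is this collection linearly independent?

There are 4 vectors in a 3-dimensional space, so they cannot be linearly independent.

linearly dependent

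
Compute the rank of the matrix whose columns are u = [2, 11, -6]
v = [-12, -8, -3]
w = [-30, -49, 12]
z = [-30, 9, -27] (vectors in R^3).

rank 2

Apply Gaussian elimination to the matrix whose rows are u, v, w, z.
There are 2 pivot columns, so rank = 2.
(With 4 elements in a 3-dimensional space the rank is at most 3.)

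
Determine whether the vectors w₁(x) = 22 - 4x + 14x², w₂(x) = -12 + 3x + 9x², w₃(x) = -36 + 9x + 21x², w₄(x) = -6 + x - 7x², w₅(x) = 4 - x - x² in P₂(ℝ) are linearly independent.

linearly dependent

Take coordinates with respect to the standard basis {1, x, x²}.
There are 5 vectors in a 3-dimensional space, so they cannot be linearly independent.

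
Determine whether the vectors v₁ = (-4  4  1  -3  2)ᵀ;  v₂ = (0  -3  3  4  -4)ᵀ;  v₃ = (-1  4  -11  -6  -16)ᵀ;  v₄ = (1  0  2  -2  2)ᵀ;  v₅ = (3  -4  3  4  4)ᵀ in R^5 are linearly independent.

linearly dependent

Form the 5×5 matrix with these as columns; its determinant is 0.
A zero determinant means the columns are linearly dependent.
Indeed 2v₁ + v₃ + 3v₅ = 0.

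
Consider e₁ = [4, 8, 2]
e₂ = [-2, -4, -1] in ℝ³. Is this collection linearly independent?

Row-reduce the matrix whose columns are e₁, e₂.
The reduction yields 1 nonzero row, so the rank is 1.
Since rank 1 < 2, the set is linearly dependent.

linearly dependent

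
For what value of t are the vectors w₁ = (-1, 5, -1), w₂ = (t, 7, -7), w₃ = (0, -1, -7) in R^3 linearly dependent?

t = -14/9

The vectors are dependent exactly when the determinant of the matrix with rows w₁, w₂, w₃ vanishes.
Cofactor expansion gives det = 36*t + 56.
This vanishes exactly when t = -14/9.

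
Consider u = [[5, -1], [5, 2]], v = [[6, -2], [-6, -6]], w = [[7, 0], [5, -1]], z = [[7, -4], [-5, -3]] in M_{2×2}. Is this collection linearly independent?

Write each element as a coordinate vector in ℝ⁴ using {E₁₁, E₁₂, E₂₁, E₂₂}.
Place the vectors as rows of a 4×4 matrix and reduce to echelon form.
The reduction yields 4 nonzero rows, so the rank is 4.
Since rank = 4 (the number of vectors), the set is linearly independent.

linearly independent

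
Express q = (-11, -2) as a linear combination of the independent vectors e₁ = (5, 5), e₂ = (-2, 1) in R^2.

Write q = a₁e₁ + a₂e₂ and equate components.
Row-reducing the augmented matrix gives the unique coefficients (a₁, a₂) = (-1, 3).

q = -e₁ + 3e₂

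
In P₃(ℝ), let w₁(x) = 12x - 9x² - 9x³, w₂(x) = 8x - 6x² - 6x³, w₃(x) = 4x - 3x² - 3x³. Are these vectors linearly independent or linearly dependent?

linearly dependent

Take coordinates with respect to the standard basis {1, x, …, x³}.
Row-reduce the matrix whose columns are w₁, w₂, w₃.
The reduction yields 1 nonzero row, so the rank is 1.
Since rank 1 < 3, the set is linearly dependent.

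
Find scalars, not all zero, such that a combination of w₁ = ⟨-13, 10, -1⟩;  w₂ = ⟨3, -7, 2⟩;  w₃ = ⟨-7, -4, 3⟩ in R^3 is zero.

Set up α₁w₁ + … + α₃w₃ = 0 and solve the homogeneous system.
A generator of the null space is (1, 2, -1).

w₁ + 2w₂ - w₃ = 0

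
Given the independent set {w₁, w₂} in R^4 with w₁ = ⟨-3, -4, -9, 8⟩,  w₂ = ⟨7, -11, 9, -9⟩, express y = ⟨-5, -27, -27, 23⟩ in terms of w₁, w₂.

Set up the augmented matrix [w₁ | w₂ | y] and row-reduce.
Back-substitution yields (a₁, a₂) = (4, 1).

y = 4w₁ + w₂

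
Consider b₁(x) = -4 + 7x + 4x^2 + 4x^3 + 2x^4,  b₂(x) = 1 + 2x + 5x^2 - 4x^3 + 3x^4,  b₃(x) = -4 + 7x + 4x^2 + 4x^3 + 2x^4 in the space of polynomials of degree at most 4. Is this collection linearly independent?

Take coordinates with respect to the standard basis {1, x, …, x^4}.
Two of the vectors are equal, giving an immediate dependence.

linearly dependent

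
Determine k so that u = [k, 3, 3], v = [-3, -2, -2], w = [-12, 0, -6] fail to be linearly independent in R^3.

k = 9/2

The vectors are dependent exactly when the determinant of the matrix with rows u, v, w vanishes.
The determinant works out to 12*k - 54.
Solving 12*k - 54 = 0 yields k = 9/2.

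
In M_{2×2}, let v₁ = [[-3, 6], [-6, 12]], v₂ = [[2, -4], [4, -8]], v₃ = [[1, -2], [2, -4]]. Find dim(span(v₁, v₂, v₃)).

dim = 1

Use coordinates relative to {E₁₁, E₁₂, E₂₁, E₂₂}.
Apply Gaussian elimination to the matrix whose rows are v₁, v₂, v₃.
The echelon form has 1 nonzero row, so the rank is 1.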